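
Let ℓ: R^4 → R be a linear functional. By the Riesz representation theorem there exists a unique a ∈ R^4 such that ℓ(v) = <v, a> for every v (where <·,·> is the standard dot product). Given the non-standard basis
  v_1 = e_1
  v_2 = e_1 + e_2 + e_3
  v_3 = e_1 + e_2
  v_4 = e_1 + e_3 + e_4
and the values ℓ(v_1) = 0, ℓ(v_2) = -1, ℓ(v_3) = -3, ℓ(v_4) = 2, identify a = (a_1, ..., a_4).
a = (0, -3, 2, 0)

Write a = (a_1, ..., a_4) in the standard basis. For each basis vector v_i, ℓ(v_i) = <v_i, a> is a linear equation in the a_j's. Collect the n equations into a matrix system V a = ℓ, where row i of V is v_i (expressed in the standard basis). Since V is invertible (lower-triangular with 1s on the diagonal, up to permutation), solve by back-substitution:
  V =
[[1, 0, 0, 0],
 [1, 1, 1, 0],
 [1, 1, 0, 0],
 [1, 0, 1, 1]]
  V a = (0, -1, -3, 2)
Solving gives a = (0, -3, 2, 0).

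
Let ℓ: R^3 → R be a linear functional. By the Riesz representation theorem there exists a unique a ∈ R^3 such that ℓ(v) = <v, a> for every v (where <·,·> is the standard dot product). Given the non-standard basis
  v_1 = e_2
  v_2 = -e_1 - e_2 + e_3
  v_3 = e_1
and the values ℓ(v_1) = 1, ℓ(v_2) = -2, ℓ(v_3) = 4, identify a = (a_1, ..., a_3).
a = (4, 1, 3)

Write a = (a_1, ..., a_3) in the standard basis. For each basis vector v_i, ℓ(v_i) = <v_i, a> is a linear equation in the a_j's. Collect the n equations into a matrix system V a = ℓ, where row i of V is v_i (expressed in the standard basis). Since V is invertible (lower-triangular with 1s on the diagonal, up to permutation), solve by back-substitution:
  V =
[[0, 1, 0],
 [-1, -1, 1],
 [1, 0, 0]]
  V a = (1, -2, 4)
Solving gives a = (4, 1, 3).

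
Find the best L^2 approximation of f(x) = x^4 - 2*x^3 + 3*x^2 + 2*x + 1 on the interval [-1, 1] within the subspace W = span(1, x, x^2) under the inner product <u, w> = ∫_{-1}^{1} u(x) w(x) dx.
g(x) = 27*x^2/7 + 4*x/5 + 32/35

The best approximation g ∈ W is the orthogonal projection of f onto W. Writing g = a_0 + a_1 x + a_2 x^2, the coefficients solve the normal equations G · a = b where
  G_{ij} = <φ_i, φ_j> and b_i = <f, φ_i>, with φ_0 = 1, φ_1 = x, φ_2 = x^2.
G =
  [2, 0, 2/3]
  [0, 2/3, 0]
  [2/3, 0, 2/5],
b = (22/5, 8/15, 226/105).
Solving gives a_0 = 32/35, a_1 = 4/5, a_2 = 27/7, so
  g(x) = 27*x^2/7 + 4*x/5 + 32/35.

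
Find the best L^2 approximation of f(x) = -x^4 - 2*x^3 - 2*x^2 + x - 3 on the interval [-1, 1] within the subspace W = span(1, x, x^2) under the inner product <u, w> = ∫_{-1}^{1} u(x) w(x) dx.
g(x) = -20*x^2/7 - x/5 - 102/35

The best approximation g ∈ W is the orthogonal projection of f onto W. Writing g = a_0 + a_1 x + a_2 x^2, the coefficients solve the normal equations G · a = b where
  G_{ij} = <φ_i, φ_j> and b_i = <f, φ_i>, with φ_0 = 1, φ_1 = x, φ_2 = x^2.
G =
  [2, 0, 2/3]
  [0, 2/3, 0]
  [2/3, 0, 2/5],
b = (-116/15, -2/15, -108/35).
Solving gives a_0 = -102/35, a_1 = -1/5, a_2 = -20/7, so
  g(x) = -20*x^2/7 - x/5 - 102/35.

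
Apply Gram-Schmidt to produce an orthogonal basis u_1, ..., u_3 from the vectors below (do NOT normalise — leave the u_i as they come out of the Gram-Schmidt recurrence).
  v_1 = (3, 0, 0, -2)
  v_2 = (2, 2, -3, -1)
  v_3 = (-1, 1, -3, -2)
Orthogonal basis:
  u_1 = (3, 0, 0, -2)
  u_2 = (2/13, 2, -3, 3/13)
  u_3 = (-23/17, -10/17, -21/34, -69/34)

Apply the Gram-Schmidt recurrence
  u_1 = v_1
  u_i = v_i − Σ_{j<i} ((v_i · u_j) / (u_j · u_j)) · u_j.

Step by step this gives:
  u_1 = (3, 0, 0, -2)
  u_2 = (2/13, 2, -3, 3/13)
  u_3 = (-23/17, -10/17, -21/34, -69/34)

Orthogonality check:
  u_2 · u_1 = 0 (should be 0)
  u_3 · u_1 = 0 (should be 0)
  u_3 · u_2 = 0 (should be 0)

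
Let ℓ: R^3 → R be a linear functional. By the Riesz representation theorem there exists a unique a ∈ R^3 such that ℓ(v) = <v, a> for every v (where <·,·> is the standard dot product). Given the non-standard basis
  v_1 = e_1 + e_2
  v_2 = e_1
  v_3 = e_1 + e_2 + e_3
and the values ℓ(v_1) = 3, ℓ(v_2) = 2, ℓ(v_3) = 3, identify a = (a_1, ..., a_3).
a = (2, 1, 0)

Write a = (a_1, ..., a_3) in the standard basis. For each basis vector v_i, ℓ(v_i) = <v_i, a> is a linear equation in the a_j's. Collect the n equations into a matrix system V a = ℓ, where row i of V is v_i (expressed in the standard basis). Since V is invertible (lower-triangular with 1s on the diagonal, up to permutation), solve by back-substitution:
  V =
[[1, 1, 0],
 [1, 0, 0],
 [1, 1, 1]]
  V a = (3, 2, 3)
Solving gives a = (2, 1, 0).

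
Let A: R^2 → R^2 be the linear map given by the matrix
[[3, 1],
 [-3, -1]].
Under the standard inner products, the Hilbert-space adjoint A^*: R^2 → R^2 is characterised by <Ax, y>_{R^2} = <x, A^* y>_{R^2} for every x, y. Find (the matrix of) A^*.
A^* = A^T =
[[3, -3],
 [1, -1]]

For real matrices with standard dot products, the defining identity <Ax, y> = <x, A^* y> gives (Ax)^T y = x^T (A^*) y, i.e. x^T A^T y = x^T (A^*) y. Since this holds for all x, y, we must have A^* = A^T. Therefore
A^* =
[[3, -3],
 [1, -1]].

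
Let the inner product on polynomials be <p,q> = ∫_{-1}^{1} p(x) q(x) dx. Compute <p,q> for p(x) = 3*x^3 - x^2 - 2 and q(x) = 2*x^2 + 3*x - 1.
<p,q> = 24/5

Expand the product: p(x)·q(x) = 6*x^5 + 7*x^4 - 6*x^3 - 3*x^2 - 6*x + 2.
∫_{-1}^{1} of each monomial x^k gives [2/(k+1) if k even, 0 if k odd]. Integrating term-by-term (or equivalently evaluating the antiderivative F(x) = x^6 + 7*x^5/5 - 3*x^4/2 - x^3 - 3*x^2 + 2*x at the endpoints):
  F(1) − F(−1) = -11/10 − (-59/10) = 24/5.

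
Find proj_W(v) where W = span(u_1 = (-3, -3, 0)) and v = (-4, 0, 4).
proj_W(v) = (-2, -2, 0)

Set up U = [u_1 | ... | u_1] ∈ R^(3×1). The projector onto W = col(U) is P = U (U^T U)^(-1) U^T.
Compute U^T U =
  [18],
and U^T v = (12).
Solve U^T U · c = U^T v for the coefficients: c = (2/3). The projection is proj_W(v) = U c.
Check: (v - proj_W(v)) · u_1 = 0  (should be 0).
Result: proj_W(v) = (-2, -2, 0).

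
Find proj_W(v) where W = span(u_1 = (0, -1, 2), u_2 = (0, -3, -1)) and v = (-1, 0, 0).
proj_W(v) = (0, 0, 0)

Set up U = [u_1 | ... | u_2] ∈ R^(3×2). The projector onto W = col(U) is P = U (U^T U)^(-1) U^T.
Compute U^T U =
  [5, 1]
  [1, 10],
and U^T v = (0, 0).
Solve U^T U · c = U^T v for the coefficients: c = (0, 0). The projection is proj_W(v) = U c.
Check: (v - proj_W(v)) · u_1 = 0  (should be 0).
Check: (v - proj_W(v)) · u_2 = 0  (should be 0).
Result: proj_W(v) = (0, 0, 0).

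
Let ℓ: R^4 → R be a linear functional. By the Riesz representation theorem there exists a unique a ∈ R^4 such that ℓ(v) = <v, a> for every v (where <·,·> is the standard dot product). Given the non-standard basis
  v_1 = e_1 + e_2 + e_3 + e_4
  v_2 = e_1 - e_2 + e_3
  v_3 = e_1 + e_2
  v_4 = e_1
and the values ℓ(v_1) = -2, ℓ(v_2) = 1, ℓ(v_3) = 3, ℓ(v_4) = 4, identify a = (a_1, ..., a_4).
a = (4, -1, -4, -1)

Write a = (a_1, ..., a_4) in the standard basis. For each basis vector v_i, ℓ(v_i) = <v_i, a> is a linear equation in the a_j's. Collect the n equations into a matrix system V a = ℓ, where row i of V is v_i (expressed in the standard basis). Since V is invertible (lower-triangular with 1s on the diagonal, up to permutation), solve by back-substitution:
  V =
[[1, 1, 1, 1],
 [1, -1, 1, 0],
 [1, 1, 0, 0],
 [1, 0, 0, 0]]
  V a = (-2, 1, 3, 4)
Solving gives a = (4, -1, -4, -1).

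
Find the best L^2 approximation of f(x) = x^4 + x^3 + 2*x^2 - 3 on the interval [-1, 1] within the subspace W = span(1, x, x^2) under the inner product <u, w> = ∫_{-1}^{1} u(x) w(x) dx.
g(x) = 20*x^2/7 + 3*x/5 - 108/35

The best approximation g ∈ W is the orthogonal projection of f onto W. Writing g = a_0 + a_1 x + a_2 x^2, the coefficients solve the normal equations G · a = b where
  G_{ij} = <φ_i, φ_j> and b_i = <f, φ_i>, with φ_0 = 1, φ_1 = x, φ_2 = x^2.
G =
  [2, 0, 2/3]
  [0, 2/3, 0]
  [2/3, 0, 2/5],
b = (-64/15, 2/5, -32/35).
Solving gives a_0 = -108/35, a_1 = 3/5, a_2 = 20/7, so
  g(x) = 20*x^2/7 + 3*x/5 - 108/35.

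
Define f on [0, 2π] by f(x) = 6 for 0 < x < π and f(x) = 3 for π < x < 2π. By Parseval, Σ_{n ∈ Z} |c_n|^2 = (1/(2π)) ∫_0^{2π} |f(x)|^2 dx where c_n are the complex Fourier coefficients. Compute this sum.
Σ |c_n|^2 = 45/2

Parseval equates the L^2 energy of f (normalised by 1/(2π)) with the ℓ^2 sum of its Fourier coefficients: (1/(2π)) ∫_0^{2π} |f|^2 = Σ |c_n|^2.
Compute the left side: (1/(2π)) [∫_0^π 6^2 dx + ∫_π^{2π} 3^2 dx] = (1/(2π)) · (36π + 9π) = (36 + 9)/2 = 45/2.
So Σ_{n ∈ Z} |c_n|^2 = 45/2.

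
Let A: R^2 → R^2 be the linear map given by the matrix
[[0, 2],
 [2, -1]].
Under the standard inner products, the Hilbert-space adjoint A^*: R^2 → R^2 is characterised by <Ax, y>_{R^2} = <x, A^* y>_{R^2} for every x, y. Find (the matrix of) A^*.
A^* = A^T =
[[0, 2],
 [2, -1]]

For real matrices with standard dot products, the defining identity <Ax, y> = <x, A^* y> gives (Ax)^T y = x^T (A^*) y, i.e. x^T A^T y = x^T (A^*) y. Since this holds for all x, y, we must have A^* = A^T. Therefore
A^* =
[[0, 2],
 [2, -1]].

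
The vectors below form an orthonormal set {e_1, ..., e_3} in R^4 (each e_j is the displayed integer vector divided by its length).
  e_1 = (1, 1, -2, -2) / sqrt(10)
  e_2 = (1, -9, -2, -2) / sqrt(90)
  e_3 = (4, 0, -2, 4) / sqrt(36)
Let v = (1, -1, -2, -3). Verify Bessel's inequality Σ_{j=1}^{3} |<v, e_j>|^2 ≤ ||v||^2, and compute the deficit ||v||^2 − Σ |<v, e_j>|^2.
Σ |<v, e_j>|^2 = 134/9; ||v||^2 = 15; deficit = 1/9

Write each e_j = u_j / sqrt(<u_j, u_j>) where u_j is the displayed integer vector. Then <v, e_j> = <v, u_j> / sqrt(<u_j, u_j>), so |<v, e_j>|^2 = <v, u_j>^2 / <u_j, u_j>.
Coefficients: <v, e_1> = 10/sqrt(10), <v, e_2> = 20/sqrt(90), <v, e_3> = -4/sqrt(36).
Square and sum: Σ |<v, e_j>|^2 = 134/9.
Compute ||v||^2 = v·v = 15.
Deficit = 15 − 134/9 = 1/9 ≥ 0, confirming Bessel's inequality. (The deficit equals ||v − Σ <v,e_j> e_j||^2, the squared distance from v to span{e_j}.)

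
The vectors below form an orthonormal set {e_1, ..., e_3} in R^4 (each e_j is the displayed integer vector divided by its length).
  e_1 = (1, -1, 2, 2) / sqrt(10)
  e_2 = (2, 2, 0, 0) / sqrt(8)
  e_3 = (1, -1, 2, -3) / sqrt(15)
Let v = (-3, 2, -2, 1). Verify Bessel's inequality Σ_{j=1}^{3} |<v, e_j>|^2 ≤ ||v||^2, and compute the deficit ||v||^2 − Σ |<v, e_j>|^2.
Σ |<v, e_j>|^2 = 15; ||v||^2 = 18; deficit = 3

Write each e_j = u_j / sqrt(<u_j, u_j>) where u_j is the displayed integer vector. Then <v, e_j> = <v, u_j> / sqrt(<u_j, u_j>), so |<v, e_j>|^2 = <v, u_j>^2 / <u_j, u_j>.
Coefficients: <v, e_1> = -7/sqrt(10), <v, e_2> = -2/sqrt(8), <v, e_3> = -12/sqrt(15).
Square and sum: Σ |<v, e_j>|^2 = 15.
Compute ||v||^2 = v·v = 18.
Deficit = 18 − 15 = 3 ≥ 0, confirming Bessel's inequality. (The deficit equals ||v − Σ <v,e_j> e_j||^2, the squared distance from v to span{e_j}.)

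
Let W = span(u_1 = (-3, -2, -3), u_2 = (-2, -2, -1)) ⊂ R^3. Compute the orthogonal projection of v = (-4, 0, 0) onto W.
proj_W(v) = (-52/29, -48/29, -32/29)

Set up U = [u_1 | ... | u_2] ∈ R^(3×2). The projector onto W = col(U) is P = U (U^T U)^(-1) U^T.
Compute U^T U =
  [22, 13]
  [13, 9],
and U^T v = (12, 8).
Solve U^T U · c = U^T v for the coefficients: c = (4/29, 20/29). The projection is proj_W(v) = U c.
Check: (v - proj_W(v)) · u_1 = 0  (should be 0).
Check: (v - proj_W(v)) · u_2 = 0  (should be 0).
Result: proj_W(v) = (-52/29, -48/29, -32/29).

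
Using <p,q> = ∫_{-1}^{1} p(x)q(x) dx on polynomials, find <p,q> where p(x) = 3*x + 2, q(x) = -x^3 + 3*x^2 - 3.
<p,q> = -46/5

Expand the product: p(x)·q(x) = -3*x^4 + 7*x^3 + 6*x^2 - 9*x - 6.
∫_{-1}^{1} of each monomial x^k gives [2/(k+1) if k even, 0 if k odd]. Integrating term-by-term (or equivalently evaluating the antiderivative F(x) = -3*x^5/5 + 7*x^4/4 + 2*x^3 - 9*x^2/2 - 6*x at the endpoints):
  F(1) − F(−1) = -147/20 − (37/20) = -46/5.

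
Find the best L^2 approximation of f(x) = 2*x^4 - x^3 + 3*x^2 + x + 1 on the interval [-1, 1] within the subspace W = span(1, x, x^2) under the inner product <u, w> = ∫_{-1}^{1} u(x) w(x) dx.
g(x) = 33*x^2/7 + 2*x/5 + 29/35

The best approximation g ∈ W is the orthogonal projection of f onto W. Writing g = a_0 + a_1 x + a_2 x^2, the coefficients solve the normal equations G · a = b where
  G_{ij} = <φ_i, φ_j> and b_i = <f, φ_i>, with φ_0 = 1, φ_1 = x, φ_2 = x^2.
G =
  [2, 0, 2/3]
  [0, 2/3, 0]
  [2/3, 0, 2/5],
b = (24/5, 4/15, 256/105).
Solving gives a_0 = 29/35, a_1 = 2/5, a_2 = 33/7, so
  g(x) = 33*x^2/7 + 2*x/5 + 29/35.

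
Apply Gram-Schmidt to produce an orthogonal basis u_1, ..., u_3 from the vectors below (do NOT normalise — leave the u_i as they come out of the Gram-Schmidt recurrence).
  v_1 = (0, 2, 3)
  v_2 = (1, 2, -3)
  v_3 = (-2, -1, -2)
Orthogonal basis:
  u_1 = (0, 2, 3)
  u_2 = (1, 36/13, -24/13)
  u_3 = (-300/157, 75/157, -50/157)

Apply the Gram-Schmidt recurrence
  u_1 = v_1
  u_i = v_i − Σ_{j<i} ((v_i · u_j) / (u_j · u_j)) · u_j.

Step by step this gives:
  u_1 = (0, 2, 3)
  u_2 = (1, 36/13, -24/13)
  u_3 = (-300/157, 75/157, -50/157)

Orthogonality check:
  u_2 · u_1 = 0 (should be 0)
  u_3 · u_1 = 0 (should be 0)
  u_3 · u_2 = 0 (should be 0)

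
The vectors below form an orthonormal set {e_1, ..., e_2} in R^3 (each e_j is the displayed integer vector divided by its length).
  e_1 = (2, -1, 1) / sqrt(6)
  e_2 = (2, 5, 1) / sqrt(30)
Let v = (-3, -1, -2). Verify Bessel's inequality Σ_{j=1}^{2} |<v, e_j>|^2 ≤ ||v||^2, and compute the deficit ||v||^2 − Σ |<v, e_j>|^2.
Σ |<v, e_j>|^2 = 69/5; ||v||^2 = 14; deficit = 1/5

Write each e_j = u_j / sqrt(<u_j, u_j>) where u_j is the displayed integer vector. Then <v, e_j> = <v, u_j> / sqrt(<u_j, u_j>), so |<v, e_j>|^2 = <v, u_j>^2 / <u_j, u_j>.
Coefficients: <v, e_1> = -7/sqrt(6), <v, e_2> = -13/sqrt(30).
Square and sum: Σ |<v, e_j>|^2 = 69/5.
Compute ||v||^2 = v·v = 14.
Deficit = 14 − 69/5 = 1/5 ≥ 0, confirming Bessel's inequality. (The deficit equals ||v − Σ <v,e_j> e_j||^2, the squared distance from v to span{e_j}.)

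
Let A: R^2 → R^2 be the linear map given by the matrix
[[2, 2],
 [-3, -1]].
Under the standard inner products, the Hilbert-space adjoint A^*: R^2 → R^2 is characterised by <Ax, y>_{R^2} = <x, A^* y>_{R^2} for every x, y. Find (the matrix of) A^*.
A^* = A^T =
[[2, -3],
 [2, -1]]

For real matrices with standard dot products, the defining identity <Ax, y> = <x, A^* y> gives (Ax)^T y = x^T (A^*) y, i.e. x^T A^T y = x^T (A^*) y. Since this holds for all x, y, we must have A^* = A^T. Therefore
A^* =
[[2, -3],
 [2, -1]].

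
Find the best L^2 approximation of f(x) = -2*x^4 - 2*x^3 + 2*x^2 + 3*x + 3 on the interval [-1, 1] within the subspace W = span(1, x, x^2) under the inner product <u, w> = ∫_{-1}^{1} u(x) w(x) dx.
g(x) = 2*x^2/7 + 9*x/5 + 111/35

The best approximation g ∈ W is the orthogonal projection of f onto W. Writing g = a_0 + a_1 x + a_2 x^2, the coefficients solve the normal equations G · a = b where
  G_{ij} = <φ_i, φ_j> and b_i = <f, φ_i>, with φ_0 = 1, φ_1 = x, φ_2 = x^2.
G =
  [2, 0, 2/3]
  [0, 2/3, 0]
  [2/3, 0, 2/5],
b = (98/15, 6/5, 78/35).
Solving gives a_0 = 111/35, a_1 = 9/5, a_2 = 2/7, so
  g(x) = 2*x^2/7 + 9*x/5 + 111/35.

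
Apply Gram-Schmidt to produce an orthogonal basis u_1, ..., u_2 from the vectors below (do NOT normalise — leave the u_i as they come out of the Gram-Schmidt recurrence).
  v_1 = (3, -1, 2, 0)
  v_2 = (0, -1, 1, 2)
Orthogonal basis:
  u_1 = (3, -1, 2, 0)
  u_2 = (-9/14, -11/14, 4/7, 2)

Apply the Gram-Schmidt recurrence
  u_1 = v_1
  u_i = v_i − Σ_{j<i} ((v_i · u_j) / (u_j · u_j)) · u_j.

Step by step this gives:
  u_1 = (3, -1, 2, 0)
  u_2 = (-9/14, -11/14, 4/7, 2)

Orthogonality check:
  u_2 · u_1 = 0 (should be 0)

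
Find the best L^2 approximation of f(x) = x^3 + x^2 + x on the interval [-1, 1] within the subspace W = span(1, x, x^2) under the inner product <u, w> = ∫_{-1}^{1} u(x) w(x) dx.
g(x) = x^2 + 8*x/5

The best approximation g ∈ W is the orthogonal projection of f onto W. Writing g = a_0 + a_1 x + a_2 x^2, the coefficients solve the normal equations G · a = b where
  G_{ij} = <φ_i, φ_j> and b_i = <f, φ_i>, with φ_0 = 1, φ_1 = x, φ_2 = x^2.
G =
  [2, 0, 2/3]
  [0, 2/3, 0]
  [2/3, 0, 2/5],
b = (2/3, 16/15, 2/5).
Solving gives a_0 = 0, a_1 = 8/5, a_2 = 1, so
  g(x) = x^2 + 8*x/5.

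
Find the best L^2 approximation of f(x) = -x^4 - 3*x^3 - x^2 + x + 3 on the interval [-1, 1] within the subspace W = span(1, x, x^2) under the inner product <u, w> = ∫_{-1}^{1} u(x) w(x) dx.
g(x) = -13*x^2/7 - 4*x/5 + 108/35

The best approximation g ∈ W is the orthogonal projection of f onto W. Writing g = a_0 + a_1 x + a_2 x^2, the coefficients solve the normal equations G · a = b where
  G_{ij} = <φ_i, φ_j> and b_i = <f, φ_i>, with φ_0 = 1, φ_1 = x, φ_2 = x^2.
G =
  [2, 0, 2/3]
  [0, 2/3, 0]
  [2/3, 0, 2/5],
b = (74/15, -8/15, 46/35).
Solving gives a_0 = 108/35, a_1 = -4/5, a_2 = -13/7, so
  g(x) = -13*x^2/7 - 4*x/5 + 108/35.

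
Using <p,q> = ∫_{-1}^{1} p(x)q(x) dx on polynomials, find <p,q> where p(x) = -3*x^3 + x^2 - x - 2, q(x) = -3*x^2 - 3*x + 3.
<p,q> = -8/5

Expand the product: p(x)·q(x) = 9*x^5 + 6*x^4 - 9*x^3 + 12*x^2 + 3*x - 6.
∫_{-1}^{1} of each monomial x^k gives [2/(k+1) if k even, 0 if k odd]. Integrating term-by-term (or equivalently evaluating the antiderivative F(x) = 3*x^6/2 + 6*x^5/5 - 9*x^4/4 + 4*x^3 + 3*x^2/2 - 6*x at the endpoints):
  F(1) − F(−1) = -1/20 − (31/20) = -8/5.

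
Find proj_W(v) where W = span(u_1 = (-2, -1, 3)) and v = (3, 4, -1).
proj_W(v) = (13/7, 13/14, -39/14)

Set up U = [u_1 | ... | u_1] ∈ R^(3×1). The projector onto W = col(U) is P = U (U^T U)^(-1) U^T.
Compute U^T U =
  [14],
and U^T v = (-13).
Solve U^T U · c = U^T v for the coefficients: c = (-13/14). The projection is proj_W(v) = U c.
Check: (v - proj_W(v)) · u_1 = 0  (should be 0).
Result: proj_W(v) = (13/7, 13/14, -39/14).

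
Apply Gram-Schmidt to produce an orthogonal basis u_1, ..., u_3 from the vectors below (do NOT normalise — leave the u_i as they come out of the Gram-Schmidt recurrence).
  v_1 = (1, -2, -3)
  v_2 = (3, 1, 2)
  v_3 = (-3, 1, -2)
Orthogonal basis:
  u_1 = (1, -2, -3)
  u_2 = (47/14, 2/7, 13/14)
  u_3 = (22/171, 242/171, -154/171)

Apply the Gram-Schmidt recurrence
  u_1 = v_1
  u_i = v_i − Σ_{j<i} ((v_i · u_j) / (u_j · u_j)) · u_j.

Step by step this gives:
  u_1 = (1, -2, -3)
  u_2 = (47/14, 2/7, 13/14)
  u_3 = (22/171, 242/171, -154/171)

Orthogonality check:
  u_2 · u_1 = 0 (should be 0)
  u_3 · u_1 = 0 (should be 0)
  u_3 · u_2 = 0 (should be 0)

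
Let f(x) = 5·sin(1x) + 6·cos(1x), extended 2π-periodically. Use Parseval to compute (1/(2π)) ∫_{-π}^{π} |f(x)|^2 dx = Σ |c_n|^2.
Σ |c_n|^2 = 61/2

Expand |f|^2 and use orthogonality of {sin(nx), cos(mx)} on [-π, π]:
  ∫_{-π}^{π} sin(nx)^2 dx = π, ∫ cos(mx)^2 dx = π, and cross terms integrate to 0.
So ∫_{-π}^{π} f(x)^2 dx = 5^2 · π + 6^2 · π = (25 + 36)π.
Divide by 2π: (25 + 36)/2 = 61/2.
By Parseval, this equals Σ |c_n|^2.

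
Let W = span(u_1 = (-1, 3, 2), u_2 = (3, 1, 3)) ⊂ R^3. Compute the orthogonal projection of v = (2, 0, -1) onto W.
proj_W(v) = (146/115, -108/115, 1/23)

Set up U = [u_1 | ... | u_2] ∈ R^(3×2). The projector onto W = col(U) is P = U (U^T U)^(-1) U^T.
Compute U^T U =
  [14, 6]
  [6, 19],
and U^T v = (-4, 3).
Solve U^T U · c = U^T v for the coefficients: c = (-47/115, 33/115). The projection is proj_W(v) = U c.
Check: (v - proj_W(v)) · u_1 = 0  (should be 0).
Check: (v - proj_W(v)) · u_2 = 0  (should be 0).
Result: proj_W(v) = (146/115, -108/115, 1/23).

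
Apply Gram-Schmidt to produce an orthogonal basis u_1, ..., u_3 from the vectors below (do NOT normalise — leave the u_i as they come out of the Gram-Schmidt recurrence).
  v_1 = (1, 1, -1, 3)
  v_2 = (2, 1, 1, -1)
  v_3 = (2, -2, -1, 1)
Orthogonal basis:
  u_1 = (1, 1, -1, 3)
  u_2 = (25/12, 13/12, 11/12, -3/4)
  u_3 = (130/83, -198/83, -59/83, 3/83)

Apply the Gram-Schmidt recurrence
  u_1 = v_1
  u_i = v_i − Σ_{j<i} ((v_i · u_j) / (u_j · u_j)) · u_j.

Step by step this gives:
  u_1 = (1, 1, -1, 3)
  u_2 = (25/12, 13/12, 11/12, -3/4)
  u_3 = (130/83, -198/83, -59/83, 3/83)

Orthogonality check:
  u_2 · u_1 = 0 (should be 0)
  u_3 · u_1 = 0 (should be 0)
  u_3 · u_2 = 0 (should be 0)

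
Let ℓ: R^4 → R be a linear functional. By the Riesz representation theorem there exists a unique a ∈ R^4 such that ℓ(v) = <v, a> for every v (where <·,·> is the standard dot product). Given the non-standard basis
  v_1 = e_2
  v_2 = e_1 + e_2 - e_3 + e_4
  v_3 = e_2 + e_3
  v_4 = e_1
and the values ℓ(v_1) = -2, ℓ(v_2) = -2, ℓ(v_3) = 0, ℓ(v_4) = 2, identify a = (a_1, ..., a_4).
a = (2, -2, 2, 0)

Write a = (a_1, ..., a_4) in the standard basis. For each basis vector v_i, ℓ(v_i) = <v_i, a> is a linear equation in the a_j's. Collect the n equations into a matrix system V a = ℓ, where row i of V is v_i (expressed in the standard basis). Since V is invertible (lower-triangular with 1s on the diagonal, up to permutation), solve by back-substitution:
  V =
[[0, 1, 0, 0],
 [1, 1, -1, 1],
 [0, 1, 1, 0],
 [1, 0, 0, 0]]
  V a = (-2, -2, 0, 2)
Solving gives a = (2, -2, 2, 0).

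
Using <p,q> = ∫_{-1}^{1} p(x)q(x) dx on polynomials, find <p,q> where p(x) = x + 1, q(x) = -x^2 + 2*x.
<p,q> = 2/3

Expand the product: p(x)·q(x) = -x^3 + x^2 + 2*x.
∫_{-1}^{1} of each monomial x^k gives [2/(k+1) if k even, 0 if k odd]. Integrating term-by-term (or equivalently evaluating the antiderivative F(x) = -x^4/4 + x^3/3 + x^2 at the endpoints):
  F(1) − F(−1) = 13/12 − (5/12) = 2/3.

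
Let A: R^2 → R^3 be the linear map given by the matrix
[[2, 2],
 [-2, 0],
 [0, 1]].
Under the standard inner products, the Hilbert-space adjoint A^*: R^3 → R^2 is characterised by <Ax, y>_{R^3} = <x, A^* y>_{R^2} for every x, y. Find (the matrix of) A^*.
A^* = A^T =
[[2, -2, 0],
 [2, 0, 1]]

For real matrices with standard dot products, the defining identity <Ax, y> = <x, A^* y> gives (Ax)^T y = x^T (A^*) y, i.e. x^T A^T y = x^T (A^*) y. Since this holds for all x, y, we must have A^* = A^T. Therefore
A^* =
[[2, -2, 0],
 [2, 0, 1]].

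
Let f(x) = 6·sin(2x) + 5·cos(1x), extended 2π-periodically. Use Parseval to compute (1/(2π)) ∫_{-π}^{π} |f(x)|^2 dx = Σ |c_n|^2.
Σ |c_n|^2 = 61/2

Expand |f|^2 and use orthogonality of {sin(nx), cos(mx)} on [-π, π]:
  ∫_{-π}^{π} sin(nx)^2 dx = π, ∫ cos(mx)^2 dx = π, and cross terms integrate to 0.
So ∫_{-π}^{π} f(x)^2 dx = 6^2 · π + 5^2 · π = (36 + 25)π.
Divide by 2π: (36 + 25)/2 = 61/2.
By Parseval, this equals Σ |c_n|^2.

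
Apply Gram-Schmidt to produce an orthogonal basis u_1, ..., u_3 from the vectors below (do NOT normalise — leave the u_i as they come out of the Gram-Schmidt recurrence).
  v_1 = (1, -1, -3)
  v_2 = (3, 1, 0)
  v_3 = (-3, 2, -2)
Orthogonal basis:
  u_1 = (1, -1, -3)
  u_2 = (31/11, 13/11, 6/11)
  u_3 = (-105/106, 315/106, -70/53)

Apply the Gram-Schmidt recurrence
  u_1 = v_1
  u_i = v_i − Σ_{j<i} ((v_i · u_j) / (u_j · u_j)) · u_j.

Step by step this gives:
  u_1 = (1, -1, -3)
  u_2 = (31/11, 13/11, 6/11)
  u_3 = (-105/106, 315/106, -70/53)

Orthogonality check:
  u_2 · u_1 = 0 (should be 0)
  u_3 · u_1 = 0 (should be 0)
  u_3 · u_2 = 0 (should be 0)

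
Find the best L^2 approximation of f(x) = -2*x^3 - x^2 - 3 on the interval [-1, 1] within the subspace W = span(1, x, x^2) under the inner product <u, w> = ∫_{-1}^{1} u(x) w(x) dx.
g(x) = -x^2 - 6*x/5 - 3

The best approximation g ∈ W is the orthogonal projection of f onto W. Writing g = a_0 + a_1 x + a_2 x^2, the coefficients solve the normal equations G · a = b where
  G_{ij} = <φ_i, φ_j> and b_i = <f, φ_i>, with φ_0 = 1, φ_1 = x, φ_2 = x^2.
G =
  [2, 0, 2/3]
  [0, 2/3, 0]
  [2/3, 0, 2/5],
b = (-20/3, -4/5, -12/5).
Solving gives a_0 = -3, a_1 = -6/5, a_2 = -1, so
  g(x) = -x^2 - 6*x/5 - 3.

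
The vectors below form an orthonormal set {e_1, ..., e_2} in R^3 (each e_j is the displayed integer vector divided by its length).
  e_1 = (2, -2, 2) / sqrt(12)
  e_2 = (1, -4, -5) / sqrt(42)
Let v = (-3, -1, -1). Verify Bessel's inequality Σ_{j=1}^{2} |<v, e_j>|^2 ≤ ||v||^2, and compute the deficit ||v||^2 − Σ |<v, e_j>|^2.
Σ |<v, e_j>|^2 = 27/7; ||v||^2 = 11; deficit = 50/7

Write each e_j = u_j / sqrt(<u_j, u_j>) where u_j is the displayed integer vector. Then <v, e_j> = <v, u_j> / sqrt(<u_j, u_j>), so |<v, e_j>|^2 = <v, u_j>^2 / <u_j, u_j>.
Coefficients: <v, e_1> = -6/sqrt(12), <v, e_2> = 6/sqrt(42).
Square and sum: Σ |<v, e_j>|^2 = 27/7.
Compute ||v||^2 = v·v = 11.
Deficit = 11 − 27/7 = 50/7 ≥ 0, confirming Bessel's inequality. (The deficit equals ||v − Σ <v,e_j> e_j||^2, the squared distance from v to span{e_j}.)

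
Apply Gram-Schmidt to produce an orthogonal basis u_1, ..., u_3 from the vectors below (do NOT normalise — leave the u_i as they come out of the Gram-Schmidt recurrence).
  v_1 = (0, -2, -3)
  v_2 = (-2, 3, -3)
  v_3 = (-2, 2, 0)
Orthogonal basis:
  u_1 = (0, -2, -3)
  u_2 = (-2, 45/13, -30/13)
  u_3 = (-270/277, -108/277, 72/277)

Apply the Gram-Schmidt recurrence
  u_1 = v_1
  u_i = v_i − Σ_{j<i} ((v_i · u_j) / (u_j · u_j)) · u_j.

Step by step this gives:
  u_1 = (0, -2, -3)
  u_2 = (-2, 45/13, -30/13)
  u_3 = (-270/277, -108/277, 72/277)

Orthogonality check:
  u_2 · u_1 = 0 (should be 0)
  u_3 · u_1 = 0 (should be 0)
  u_3 · u_2 = 0 (should be 0)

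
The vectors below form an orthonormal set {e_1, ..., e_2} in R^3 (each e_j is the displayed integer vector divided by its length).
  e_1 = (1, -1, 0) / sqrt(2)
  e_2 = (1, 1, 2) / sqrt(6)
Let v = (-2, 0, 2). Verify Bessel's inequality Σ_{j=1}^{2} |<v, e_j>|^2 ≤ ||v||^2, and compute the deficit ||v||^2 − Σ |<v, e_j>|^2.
Σ |<v, e_j>|^2 = 8/3; ||v||^2 = 8; deficit = 16/3

Write each e_j = u_j / sqrt(<u_j, u_j>) where u_j is the displayed integer vector. Then <v, e_j> = <v, u_j> / sqrt(<u_j, u_j>), so |<v, e_j>|^2 = <v, u_j>^2 / <u_j, u_j>.
Coefficients: <v, e_1> = -2/sqrt(2), <v, e_2> = 2/sqrt(6).
Square and sum: Σ |<v, e_j>|^2 = 8/3.
Compute ||v||^2 = v·v = 8.
Deficit = 8 − 8/3 = 16/3 ≥ 0, confirming Bessel's inequality. (The deficit equals ||v − Σ <v,e_j> e_j||^2, the squared distance from v to span{e_j}.)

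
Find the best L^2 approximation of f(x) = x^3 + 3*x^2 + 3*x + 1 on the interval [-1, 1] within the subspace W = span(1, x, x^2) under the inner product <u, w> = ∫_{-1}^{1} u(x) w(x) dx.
g(x) = 3*x^2 + 18*x/5 + 1

The best approximation g ∈ W is the orthogonal projection of f onto W. Writing g = a_0 + a_1 x + a_2 x^2, the coefficients solve the normal equations G · a = b where
  G_{ij} = <φ_i, φ_j> and b_i = <f, φ_i>, with φ_0 = 1, φ_1 = x, φ_2 = x^2.
G =
  [2, 0, 2/3]
  [0, 2/3, 0]
  [2/3, 0, 2/5],
b = (4, 12/5, 28/15).
Solving gives a_0 = 1, a_1 = 18/5, a_2 = 3, so
  g(x) = 3*x^2 + 18*x/5 + 1.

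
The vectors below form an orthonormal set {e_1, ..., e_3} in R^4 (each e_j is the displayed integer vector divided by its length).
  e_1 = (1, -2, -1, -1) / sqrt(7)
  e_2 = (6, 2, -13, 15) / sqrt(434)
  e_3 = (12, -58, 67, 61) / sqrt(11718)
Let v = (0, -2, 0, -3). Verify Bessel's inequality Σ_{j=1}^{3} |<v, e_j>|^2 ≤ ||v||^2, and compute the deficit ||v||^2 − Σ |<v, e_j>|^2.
Σ |<v, e_j>|^2 = 2441/189; ||v||^2 = 13; deficit = 16/189

Write each e_j = u_j / sqrt(<u_j, u_j>) where u_j is the displayed integer vector. Then <v, e_j> = <v, u_j> / sqrt(<u_j, u_j>), so |<v, e_j>|^2 = <v, u_j>^2 / <u_j, u_j>.
Coefficients: <v, e_1> = 7/sqrt(7), <v, e_2> = -49/sqrt(434), <v, e_3> = -67/sqrt(11718).
Square and sum: Σ |<v, e_j>|^2 = 2441/189.
Compute ||v||^2 = v·v = 13.
Deficit = 13 − 2441/189 = 16/189 ≥ 0, confirming Bessel's inequality. (The deficit equals ||v − Σ <v,e_j> e_j||^2, the squared distance from v to span{e_j}.)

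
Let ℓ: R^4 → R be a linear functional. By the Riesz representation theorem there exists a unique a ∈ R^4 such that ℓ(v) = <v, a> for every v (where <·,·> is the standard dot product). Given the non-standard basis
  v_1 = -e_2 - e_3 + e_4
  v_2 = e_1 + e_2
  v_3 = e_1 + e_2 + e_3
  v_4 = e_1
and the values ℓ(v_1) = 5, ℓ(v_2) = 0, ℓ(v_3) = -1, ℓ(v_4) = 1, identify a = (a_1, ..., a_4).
a = (1, -1, -1, 3)

Write a = (a_1, ..., a_4) in the standard basis. For each basis vector v_i, ℓ(v_i) = <v_i, a> is a linear equation in the a_j's. Collect the n equations into a matrix system V a = ℓ, where row i of V is v_i (expressed in the standard basis). Since V is invertible (lower-triangular with 1s on the diagonal, up to permutation), solve by back-substitution:
  V =
[[0, -1, -1, 1],
 [1, 1, 0, 0],
 [1, 1, 1, 0],
 [1, 0, 0, 0]]
  V a = (5, 0, -1, 1)
Solving gives a = (1, -1, -1, 3).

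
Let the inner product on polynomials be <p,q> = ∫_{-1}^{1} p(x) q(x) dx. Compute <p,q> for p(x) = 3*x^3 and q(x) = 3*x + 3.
<p,q> = 18/5

Expand the product: p(x)·q(x) = 9*x^4 + 9*x^3.
∫_{-1}^{1} of each monomial x^k gives [2/(k+1) if k even, 0 if k odd]. Integrating term-by-term (or equivalently evaluating the antiderivative F(x) = 9*x^5/5 + 9*x^4/4 at the endpoints):
  F(1) − F(−1) = 81/20 − (9/20) = 18/5.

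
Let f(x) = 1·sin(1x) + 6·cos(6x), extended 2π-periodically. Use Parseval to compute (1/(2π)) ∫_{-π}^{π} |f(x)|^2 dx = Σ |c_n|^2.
Σ |c_n|^2 = 37/2

Expand |f|^2 and use orthogonality of {sin(nx), cos(mx)} on [-π, π]:
  ∫_{-π}^{π} sin(nx)^2 dx = π, ∫ cos(mx)^2 dx = π, and cross terms integrate to 0.
So ∫_{-π}^{π} f(x)^2 dx = 1^2 · π + 6^2 · π = (1 + 36)π.
Divide by 2π: (1 + 36)/2 = 37/2.
By Parseval, this equals Σ |c_n|^2.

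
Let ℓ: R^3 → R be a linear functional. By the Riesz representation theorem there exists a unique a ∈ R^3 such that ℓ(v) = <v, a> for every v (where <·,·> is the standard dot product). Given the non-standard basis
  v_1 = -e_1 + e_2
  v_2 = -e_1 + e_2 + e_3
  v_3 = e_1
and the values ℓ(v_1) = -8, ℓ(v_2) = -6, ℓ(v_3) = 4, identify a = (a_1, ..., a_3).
a = (4, -4, 2)

Write a = (a_1, ..., a_3) in the standard basis. For each basis vector v_i, ℓ(v_i) = <v_i, a> is a linear equation in the a_j's. Collect the n equations into a matrix system V a = ℓ, where row i of V is v_i (expressed in the standard basis). Since V is invertible (lower-triangular with 1s on the diagonal, up to permutation), solve by back-substitution:
  V =
[[-1, 1, 0],
 [-1, 1, 1],
 [1, 0, 0]]
  V a = (-8, -6, 4)
Solving gives a = (4, -4, 2).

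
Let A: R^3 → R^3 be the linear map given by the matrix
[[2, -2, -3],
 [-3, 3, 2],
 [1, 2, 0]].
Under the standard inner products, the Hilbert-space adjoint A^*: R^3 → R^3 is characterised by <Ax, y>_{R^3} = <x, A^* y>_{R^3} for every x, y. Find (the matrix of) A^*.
A^* = A^T =
[[2, -3, 1],
 [-2, 3, 2],
 [-3, 2, 0]]

For real matrices with standard dot products, the defining identity <Ax, y> = <x, A^* y> gives (Ax)^T y = x^T (A^*) y, i.e. x^T A^T y = x^T (A^*) y. Since this holds for all x, y, we must have A^* = A^T. Therefore
A^* =
[[2, -3, 1],
 [-2, 3, 2],
 [-3, 2, 0]].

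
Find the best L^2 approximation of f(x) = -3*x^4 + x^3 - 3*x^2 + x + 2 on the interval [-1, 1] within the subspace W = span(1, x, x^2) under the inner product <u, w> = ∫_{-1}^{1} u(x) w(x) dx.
g(x) = -39*x^2/7 + 8*x/5 + 79/35

The best approximation g ∈ W is the orthogonal projection of f onto W. Writing g = a_0 + a_1 x + a_2 x^2, the coefficients solve the normal equations G · a = b where
  G_{ij} = <φ_i, φ_j> and b_i = <f, φ_i>, with φ_0 = 1, φ_1 = x, φ_2 = x^2.
G =
  [2, 0, 2/3]
  [0, 2/3, 0]
  [2/3, 0, 2/5],
b = (4/5, 16/15, -76/105).
Solving gives a_0 = 79/35, a_1 = 8/5, a_2 = -39/7, so
  g(x) = -39*x^2/7 + 8*x/5 + 79/35.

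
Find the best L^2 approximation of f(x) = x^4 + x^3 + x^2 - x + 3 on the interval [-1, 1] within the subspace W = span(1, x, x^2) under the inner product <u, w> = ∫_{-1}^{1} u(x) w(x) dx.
g(x) = 13*x^2/7 - 2*x/5 + 102/35

The best approximation g ∈ W is the orthogonal projection of f onto W. Writing g = a_0 + a_1 x + a_2 x^2, the coefficients solve the normal equations G · a = b where
  G_{ij} = <φ_i, φ_j> and b_i = <f, φ_i>, with φ_0 = 1, φ_1 = x, φ_2 = x^2.
G =
  [2, 0, 2/3]
  [0, 2/3, 0]
  [2/3, 0, 2/5],
b = (106/15, -4/15, 94/35).
Solving gives a_0 = 102/35, a_1 = -2/5, a_2 = 13/7, so
  g(x) = 13*x^2/7 - 2*x/5 + 102/35.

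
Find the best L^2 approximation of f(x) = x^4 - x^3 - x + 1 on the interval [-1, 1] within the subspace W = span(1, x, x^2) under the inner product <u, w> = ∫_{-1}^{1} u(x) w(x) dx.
g(x) = 6*x^2/7 - 8*x/5 + 32/35

The best approximation g ∈ W is the orthogonal projection of f onto W. Writing g = a_0 + a_1 x + a_2 x^2, the coefficients solve the normal equations G · a = b where
  G_{ij} = <φ_i, φ_j> and b_i = <f, φ_i>, with φ_0 = 1, φ_1 = x, φ_2 = x^2.
G =
  [2, 0, 2/3]
  [0, 2/3, 0]
  [2/3, 0, 2/5],
b = (12/5, -16/15, 20/21).
Solving gives a_0 = 32/35, a_1 = -8/5, a_2 = 6/7, so
  g(x) = 6*x^2/7 - 8*x/5 + 32/35.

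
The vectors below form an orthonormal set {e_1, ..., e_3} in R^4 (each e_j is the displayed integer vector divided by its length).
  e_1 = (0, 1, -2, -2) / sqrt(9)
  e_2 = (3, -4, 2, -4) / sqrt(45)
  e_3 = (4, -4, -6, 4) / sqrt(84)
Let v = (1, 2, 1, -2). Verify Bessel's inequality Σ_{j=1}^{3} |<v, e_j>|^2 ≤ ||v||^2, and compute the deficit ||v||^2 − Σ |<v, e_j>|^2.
Σ |<v, e_j>|^2 = 130/21; ||v||^2 = 10; deficit = 80/21

Write each e_j = u_j / sqrt(<u_j, u_j>) where u_j is the displayed integer vector. Then <v, e_j> = <v, u_j> / sqrt(<u_j, u_j>), so |<v, e_j>|^2 = <v, u_j>^2 / <u_j, u_j>.
Coefficients: <v, e_1> = 4/sqrt(9), <v, e_2> = 5/sqrt(45), <v, e_3> = -18/sqrt(84).
Square and sum: Σ |<v, e_j>|^2 = 130/21.
Compute ||v||^2 = v·v = 10.
Deficit = 10 − 130/21 = 80/21 ≥ 0, confirming Bessel's inequality. (The deficit equals ||v − Σ <v,e_j> e_j||^2, the squared distance from v to span{e_j}.)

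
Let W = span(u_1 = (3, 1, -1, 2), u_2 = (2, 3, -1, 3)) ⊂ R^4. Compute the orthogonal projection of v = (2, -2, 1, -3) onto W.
proj_W(v) = (105/89, -273/89, 9/89, -150/89)

Set up U = [u_1 | ... | u_2] ∈ R^(4×2). The projector onto W = col(U) is P = U (U^T U)^(-1) U^T.
Compute U^T U =
  [15, 16]
  [16, 23],
and U^T v = (-3, -12).
Solve U^T U · c = U^T v for the coefficients: c = (123/89, -132/89). The projection is proj_W(v) = U c.
Check: (v - proj_W(v)) · u_1 = 0  (should be 0).
Check: (v - proj_W(v)) · u_2 = 0  (should be 0).
Result: proj_W(v) = (105/89, -273/89, 9/89, -150/89).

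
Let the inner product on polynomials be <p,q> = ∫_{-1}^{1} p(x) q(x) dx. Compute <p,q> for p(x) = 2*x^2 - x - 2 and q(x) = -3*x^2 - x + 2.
<p,q> = -46/15

Expand the product: p(x)·q(x) = -6*x^4 + x^3 + 11*x^2 - 4.
∫_{-1}^{1} of each monomial x^k gives [2/(k+1) if k even, 0 if k odd]. Integrating term-by-term (or equivalently evaluating the antiderivative F(x) = -6*x^5/5 + x^4/4 + 11*x^3/3 - 4*x at the endpoints):
  F(1) − F(−1) = -77/60 − (107/60) = -46/15.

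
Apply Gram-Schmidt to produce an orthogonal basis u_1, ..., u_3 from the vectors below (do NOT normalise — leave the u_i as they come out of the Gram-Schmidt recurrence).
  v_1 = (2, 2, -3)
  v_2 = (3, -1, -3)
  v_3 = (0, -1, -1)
Orthogonal basis:
  u_1 = (2, 2, -3)
  u_2 = (25/17, -43/17, -12/17)
  u_3 = (-9/14, -3/14, -4/7)

Apply the Gram-Schmidt recurrence
  u_1 = v_1
  u_i = v_i − Σ_{j<i} ((v_i · u_j) / (u_j · u_j)) · u_j.

Step by step this gives:
  u_1 = (2, 2, -3)
  u_2 = (25/17, -43/17, -12/17)
  u_3 = (-9/14, -3/14, -4/7)

Orthogonality check:
  u_2 · u_1 = 0 (should be 0)
  u_3 · u_1 = 0 (should be 0)
  u_3 · u_2 = 0 (should be 0)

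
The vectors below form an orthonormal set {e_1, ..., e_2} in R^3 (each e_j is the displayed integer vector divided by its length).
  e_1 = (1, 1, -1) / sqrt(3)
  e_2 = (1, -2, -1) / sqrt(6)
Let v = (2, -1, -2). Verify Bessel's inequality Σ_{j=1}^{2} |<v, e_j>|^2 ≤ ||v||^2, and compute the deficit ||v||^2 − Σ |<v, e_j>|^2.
Σ |<v, e_j>|^2 = 9; ||v||^2 = 9; deficit = 0

Write each e_j = u_j / sqrt(<u_j, u_j>) where u_j is the displayed integer vector. Then <v, e_j> = <v, u_j> / sqrt(<u_j, u_j>), so |<v, e_j>|^2 = <v, u_j>^2 / <u_j, u_j>.
Coefficients: <v, e_1> = 3/sqrt(3), <v, e_2> = 6/sqrt(6).
Square and sum: Σ |<v, e_j>|^2 = 9.
Compute ||v||^2 = v·v = 9.
Deficit = 9 − 9 = 0 ≥ 0, confirming Bessel's inequality. (The deficit equals ||v − Σ <v,e_j> e_j||^2, the squared distance from v to span{e_j}.)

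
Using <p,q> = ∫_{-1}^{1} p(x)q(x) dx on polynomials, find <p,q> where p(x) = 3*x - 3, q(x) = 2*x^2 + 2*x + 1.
<p,q> = -6

Expand the product: p(x)·q(x) = 6*x^3 - 3*x - 3.
∫_{-1}^{1} of each monomial x^k gives [2/(k+1) if k even, 0 if k odd]. Integrating term-by-term (or equivalently evaluating the antiderivative F(x) = 3*x^4/2 - 3*x^2/2 - 3*x at the endpoints):
  F(1) − F(−1) = -3 − (3) = -6.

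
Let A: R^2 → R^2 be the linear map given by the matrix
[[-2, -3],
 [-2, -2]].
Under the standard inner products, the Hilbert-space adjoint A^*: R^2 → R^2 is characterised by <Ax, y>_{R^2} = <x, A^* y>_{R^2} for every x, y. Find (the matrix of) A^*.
A^* = A^T =
[[-2, -2],
 [-3, -2]]

For real matrices with standard dot products, the defining identity <Ax, y> = <x, A^* y> gives (Ax)^T y = x^T (A^*) y, i.e. x^T A^T y = x^T (A^*) y. Since this holds for all x, y, we must have A^* = A^T. Therefore
A^* =
[[-2, -2],
 [-3, -2]].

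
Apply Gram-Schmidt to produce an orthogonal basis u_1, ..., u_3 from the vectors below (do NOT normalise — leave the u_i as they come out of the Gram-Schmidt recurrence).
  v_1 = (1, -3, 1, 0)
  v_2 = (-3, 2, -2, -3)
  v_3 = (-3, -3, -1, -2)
Orthogonal basis:
  u_1 = (1, -3, 1, 0)
  u_2 = (-2, -1, -1, -3)
  u_3 = (-218/165, -94/165, -64/165, 6/5)

Apply the Gram-Schmidt recurrence
  u_1 = v_1
  u_i = v_i − Σ_{j<i} ((v_i · u_j) / (u_j · u_j)) · u_j.

Step by step this gives:
  u_1 = (1, -3, 1, 0)
  u_2 = (-2, -1, -1, -3)
  u_3 = (-218/165, -94/165, -64/165, 6/5)

Orthogonality check:
  u_2 · u_1 = 0 (should be 0)
  u_3 · u_1 = 0 (should be 0)
  u_3 · u_2 = 0 (should be 0)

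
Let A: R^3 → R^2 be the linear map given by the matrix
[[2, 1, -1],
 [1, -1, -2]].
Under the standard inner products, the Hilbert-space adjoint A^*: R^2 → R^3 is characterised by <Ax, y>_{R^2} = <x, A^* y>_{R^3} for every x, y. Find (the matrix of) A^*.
A^* = A^T =
[[2, 1],
 [1, -1],
 [-1, -2]]

For real matrices with standard dot products, the defining identity <Ax, y> = <x, A^* y> gives (Ax)^T y = x^T (A^*) y, i.e. x^T A^T y = x^T (A^*) y. Since this holds for all x, y, we must have A^* = A^T. Therefore
A^* =
[[2, 1],
 [1, -1],
 [-1, -2]].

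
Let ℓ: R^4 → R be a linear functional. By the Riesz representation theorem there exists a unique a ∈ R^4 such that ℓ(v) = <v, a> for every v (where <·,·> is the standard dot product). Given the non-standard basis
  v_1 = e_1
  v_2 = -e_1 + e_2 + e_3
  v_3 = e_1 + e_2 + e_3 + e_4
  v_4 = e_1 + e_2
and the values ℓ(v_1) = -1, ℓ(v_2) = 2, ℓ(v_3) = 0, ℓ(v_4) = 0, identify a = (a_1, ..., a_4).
a = (-1, 1, 0, 0)

Write a = (a_1, ..., a_4) in the standard basis. For each basis vector v_i, ℓ(v_i) = <v_i, a> is a linear equation in the a_j's. Collect the n equations into a matrix system V a = ℓ, where row i of V is v_i (expressed in the standard basis). Since V is invertible (lower-triangular with 1s on the diagonal, up to permutation), solve by back-substitution:
  V =
[[1, 0, 0, 0],
 [-1, 1, 1, 0],
 [1, 1, 1, 1],
 [1, 1, 0, 0]]
  V a = (-1, 2, 0, 0)
Solving gives a = (-1, 1, 0, 0).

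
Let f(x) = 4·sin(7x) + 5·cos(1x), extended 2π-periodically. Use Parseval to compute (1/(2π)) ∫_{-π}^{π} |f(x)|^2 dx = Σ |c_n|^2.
Σ |c_n|^2 = 41/2

Expand |f|^2 and use orthogonality of {sin(nx), cos(mx)} on [-π, π]:
  ∫_{-π}^{π} sin(nx)^2 dx = π, ∫ cos(mx)^2 dx = π, and cross terms integrate to 0.
So ∫_{-π}^{π} f(x)^2 dx = 4^2 · π + 5^2 · π = (16 + 25)π.
Divide by 2π: (16 + 25)/2 = 41/2.
By Parseval, this equals Σ |c_n|^2.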